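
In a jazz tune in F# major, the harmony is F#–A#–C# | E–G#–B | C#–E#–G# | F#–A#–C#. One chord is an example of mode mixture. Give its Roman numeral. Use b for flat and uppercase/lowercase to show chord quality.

bVII

In F# major the diatonic chords are F#, G#m, A#m, B, C#, D#m, E#dim. F#–A#–C# = F# and C#–E#–G# = C# are both diatonic. E–G#–B is not: scale degree 7 in F# major carries E#dim (vii°). In F# minor the chord on that degree is E, so here it functions as bVII, borrowed from the parallel minor.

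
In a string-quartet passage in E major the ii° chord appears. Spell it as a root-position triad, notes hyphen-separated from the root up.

The root, F#, is scale degree 2 — the same note in E major and E minor; only the chord quality changes. Stacking thirds in E minor on F# gives F#–A–C.

F#-A-C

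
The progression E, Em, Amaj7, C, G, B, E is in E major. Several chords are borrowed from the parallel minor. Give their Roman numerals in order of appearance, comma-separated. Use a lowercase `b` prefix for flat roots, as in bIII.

i, bVI, bIII

The diatonic triads in E major are E, F#m, G#m, A, B, C#m, D#dim. E, Amaj7 and B all belong to that set. But Em (E–G–B) is foreign: the diatonic I on degree 1 is E, whereas Em comes from E minor. It is labeled i. C (C–E–G) doesn't fit — on degree 6 E major would have C#m (vi). C is the degree-6 chord of E minor, so it is the borrowed bVI. G (G–B–D) doesn't fit — on degree 3 E major would have G#m (iii). G is the degree-3 chord of E minor, so it is the borrowed bIII.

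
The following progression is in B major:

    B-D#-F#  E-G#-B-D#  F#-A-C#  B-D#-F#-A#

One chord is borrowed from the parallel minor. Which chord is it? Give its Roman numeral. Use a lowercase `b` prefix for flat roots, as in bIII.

The diatonic triads in B major are B, C#m, D#m, E, F#, G#m, A#dim. Of the given chords, B–D#–F# = B, E–G#–B–D# = Emaj7 and B–D#–F#–A# = Bmaj7 are diatonic. F#–A–C# doesn't fit — on degree 5 B major would have F# (V). F#m is the degree-5 chord of B minor, so it is the borrowed v.

v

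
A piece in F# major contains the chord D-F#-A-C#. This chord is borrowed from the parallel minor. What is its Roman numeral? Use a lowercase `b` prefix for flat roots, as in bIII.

bVImaj7

The root D is the lowered 6th scale degree — diatonically F# major has D# there. D–F#–A–C# is a major-seventh chord — the form found in F# minor, not the diatonic vi (D#m). Borrowed into F# major it is written bVImaj7.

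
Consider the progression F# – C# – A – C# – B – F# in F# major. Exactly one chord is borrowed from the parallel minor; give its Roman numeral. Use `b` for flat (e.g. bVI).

The diatonic triads in F# major are F#, G#m, A#m, B, C#, D#m, E#dim. F#, C# and B all belong to that set. A (A–C#–E) doesn't fit — on degree 3 F# major would have A#m (iii). A is the degree-3 chord of F# minor, so it is the borrowed bIII.

bIII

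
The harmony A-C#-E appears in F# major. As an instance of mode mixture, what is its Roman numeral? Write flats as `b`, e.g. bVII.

The root A is the lowered 3rd scale degree — diatonically F# major has A# there. A–C#–E is a major chord — the form found in F# minor, not the diatonic iii (A#m). Borrowed into F# major it is written bIII.

bIII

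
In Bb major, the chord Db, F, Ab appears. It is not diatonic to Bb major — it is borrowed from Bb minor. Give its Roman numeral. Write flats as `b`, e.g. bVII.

Db is the lowered form of scale degree 3 in Bb major (the diatonic degree 3 is D). Db–F–Ab is a major chord — the form found in Bb minor, not the diatonic iii (Dm). Borrowed into Bb major it is written bIII.

bIII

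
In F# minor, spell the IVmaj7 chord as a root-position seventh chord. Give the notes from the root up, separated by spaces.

The root, B, is scale degree 4 — the same note in F# minor and F# major; only the chord quality changes. Stacking thirds in F# major on B gives B–D#–F#–A#.

B D# F# A#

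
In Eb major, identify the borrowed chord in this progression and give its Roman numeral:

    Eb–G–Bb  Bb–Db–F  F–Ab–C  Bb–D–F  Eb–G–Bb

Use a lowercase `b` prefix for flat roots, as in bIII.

v

The diatonic triads in Eb major are Eb, Fm, Gm, Ab, Bb, Cm, Ddim. Eb–G–Bb = Eb, F–Ab–C = Fm and Bb–D–F = Bb all belong to that set. But Bb–Db–F is foreign: the diatonic V on degree 5 is Bb, whereas Bbm comes from Eb minor. It is labeled v.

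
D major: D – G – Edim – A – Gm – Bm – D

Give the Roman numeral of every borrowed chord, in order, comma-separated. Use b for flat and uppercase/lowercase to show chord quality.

D major has the diatonic set D, Em, F#m, G, A, Bm, C#dim. D, G, A and Bm all belong to that set. But Edim (E–G–Bb) is foreign: the diatonic ii on degree 2 is Em, whereas Edim comes from D minor. It is labeled ii°. Gm (G–Bb–D) is not: scale degree 4 in D major carries G (IV). In D minor the chord on that degree is Gm, so here it functions as iv, borrowed from the parallel minor.

ii°, iv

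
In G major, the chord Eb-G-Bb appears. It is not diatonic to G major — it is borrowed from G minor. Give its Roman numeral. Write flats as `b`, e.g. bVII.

In G major scale degree 6 is E; Eb is its lowered form, from G minor. Eb–G–Bb is a major chord — the form found in G minor, not the diatonic vi (Em). Borrowed into G major it is written bVI.

bVI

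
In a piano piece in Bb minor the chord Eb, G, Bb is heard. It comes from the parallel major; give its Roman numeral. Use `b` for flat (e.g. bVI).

IV

Eb is scale degree 4 in Bb minor. The diatonic chord on degree 4 would be Ebm (iv), but Eb–G–Bb is the major chord from Bb major. As a borrowed chord it is labeled IV.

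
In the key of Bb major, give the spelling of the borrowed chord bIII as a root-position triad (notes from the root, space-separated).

Db F Ab

bIII is built on the lowered scale degree 3. In Bb major degree 3 is D; lowered it becomes Db. Stacking thirds in Bb minor on Db gives Db–F–Ab.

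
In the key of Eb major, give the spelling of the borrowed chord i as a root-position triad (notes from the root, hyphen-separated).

Eb-Gb-Bb

The root, Eb, is scale degree 1 — the same note in Eb major and Eb minor; only the chord quality changes. Building the minor chord from the parallel minor on Eb: Eb–Gb–Bb.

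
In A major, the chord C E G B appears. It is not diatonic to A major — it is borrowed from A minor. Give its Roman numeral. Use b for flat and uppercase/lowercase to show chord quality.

bIIImaj7

C is the lowered form of scale degree 3 in A major (the diatonic degree 3 is C#). C–E–G–B is a major-seventh chord — the form found in A minor, not the diatonic iii (C#m). Borrowed into A major it is written bIIImaj7.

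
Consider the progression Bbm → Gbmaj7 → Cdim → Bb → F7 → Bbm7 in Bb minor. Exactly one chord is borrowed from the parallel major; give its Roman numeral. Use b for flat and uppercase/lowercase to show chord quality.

I

The diatonic triads in Bb minor (with V from harmonic minor) are Bbm, Cdim, Db, Ebm, F, Gb, Ab. Of the given chords, Bbm, Gbmaj7, Cdim, F7 and Bbm7 are diatonic. Bb (Bb–D–F) is not: scale degree 1 in Bb minor carries Bbm (i). In Bb major the chord on that degree is Bb, so here it functions as I, borrowed from the parallel major.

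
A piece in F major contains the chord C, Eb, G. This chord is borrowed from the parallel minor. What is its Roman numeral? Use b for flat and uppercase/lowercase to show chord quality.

The root C is the diatonic 5th degree of F major; the borrowing shows in the chord quality. C–Eb–G is a minor chord — the form found in F minor, not the diatonic V (C). Borrowed into F major it is written v.

v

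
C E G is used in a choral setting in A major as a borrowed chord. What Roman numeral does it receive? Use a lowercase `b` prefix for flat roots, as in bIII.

bIII

In A major scale degree 3 is C#; C is its lowered form, from A minor. The diatonic chord on degree 3 would be C#m (iii), but C–E–G is the major chord from A minor. As a borrowed chord it is labeled bIII.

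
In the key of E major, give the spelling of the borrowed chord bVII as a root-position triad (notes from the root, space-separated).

bVII is built on the lowered scale degree 7. In E major degree 7 is D#; lowered it becomes D. Building the major chord from the parallel minor on D: D–F#–A.

D F# A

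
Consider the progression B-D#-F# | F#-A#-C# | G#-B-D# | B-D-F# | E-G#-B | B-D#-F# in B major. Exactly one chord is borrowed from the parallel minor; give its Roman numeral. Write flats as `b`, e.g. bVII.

The diatonic triads in B major are B, C#m, D#m, E, F#, G#m, A#dim. B–D#–F# = B, F#–A#–C# = F#, G#–B–D# = G#m and E–G#–B = E are all diatonic. B–D–F# is not: scale degree 1 in B major carries B (I). In B minor the chord on that degree is Bm, so here it functions as i, borrowed from the parallel minor.

i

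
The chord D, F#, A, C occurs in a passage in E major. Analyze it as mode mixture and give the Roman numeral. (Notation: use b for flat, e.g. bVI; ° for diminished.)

The root D is the lowered 7th scale degree — diatonically E major has D# there. The diatonic chord on degree 7 would be D#dim (vii°), but D–F#–A–C is the dominant-seventh chord from E minor. As a borrowed chord it is labeled bVII7.

bVII7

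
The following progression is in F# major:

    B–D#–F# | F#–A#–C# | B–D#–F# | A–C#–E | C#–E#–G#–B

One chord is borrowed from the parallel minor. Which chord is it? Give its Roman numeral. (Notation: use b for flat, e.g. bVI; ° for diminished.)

The diatonic triads in F# major are F#, G#m, A#m, B, C#, D#m, E#dim. B–D#–F# = B, F#–A#–C# = F# and C#–E#–G#–B = C#7 all belong to that set. A–C#–E is not: scale degree 3 in F# major carries A#m (iii). In F# minor the chord on that degree is A, so here it functions as bIII, borrowed from the parallel minor.

bIII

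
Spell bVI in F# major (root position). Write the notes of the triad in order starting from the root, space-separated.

D F# A

Scale degree 6 in F# major is D#. bVI uses the lowered form, D, taken from F# minor. In F# minor the chord on D is D–F#–A.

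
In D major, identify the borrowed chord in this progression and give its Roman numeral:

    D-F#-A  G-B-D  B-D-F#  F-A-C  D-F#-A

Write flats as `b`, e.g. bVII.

bIII

D major has the diatonic set D, Em, F#m, G, A, Bm, C#dim. Of the given chords, D–F#–A = D, G–B–D = G and B–D–F# = Bm are diatonic. F–A–C is not: scale degree 3 in D major carries F#m (iii). In D minor the chord on that degree is F, so here it functions as bIII, borrowed from the parallel minor.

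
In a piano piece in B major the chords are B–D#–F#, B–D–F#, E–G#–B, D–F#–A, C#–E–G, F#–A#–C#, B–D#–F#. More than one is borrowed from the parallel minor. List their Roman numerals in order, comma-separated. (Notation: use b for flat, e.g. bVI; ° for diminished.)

In B major the diatonic chords are B, C#m, D#m, E, F#, G#m, A#dim. B–D#–F# = B, E–G#–B = E and F#–A#–C# = F# all belong to that set. But B–D–F# is foreign: the diatonic I on degree 1 is B, whereas Bm comes from B minor. It is labeled i. D–F#–A doesn't fit — on degree 3 B major would have D#m (iii). D is the degree-3 chord of B minor, so it is the borrowed bIII. But C#–E–G is foreign: the diatonic ii on degree 2 is C#m, whereas C#dim comes from B minor. It is labeled ii°.

i, bIII, ii°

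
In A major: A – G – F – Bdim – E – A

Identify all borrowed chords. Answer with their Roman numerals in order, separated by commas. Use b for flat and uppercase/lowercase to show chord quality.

bVII, bVI, ii°

The diatonic triads in A major are A, Bm, C#m, D, E, F#m, G#dim. A and E are both diatonic. But G (G–B–D) is foreign: the diatonic vii° on degree 7 is G#dim, whereas G comes from A minor. It is labeled bVII. F (F–A–C) doesn't fit — on degree 6 A major would have F#m (vi). F is the degree-6 chord of A minor, so it is the borrowed bVI. But Bdim (B–D–F) is foreign: the diatonic ii on degree 2 is Bm, whereas Bdim comes from A minor. It is labeled ii°.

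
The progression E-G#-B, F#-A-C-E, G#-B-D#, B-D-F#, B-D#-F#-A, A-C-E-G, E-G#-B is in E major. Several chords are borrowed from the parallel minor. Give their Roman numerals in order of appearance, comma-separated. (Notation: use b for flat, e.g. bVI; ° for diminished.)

iiø7, v, iv7

The diatonic triads in E major are E, F#m, G#m, A, B, C#m, D#dim. Of the given chords, E–G#–B = E, G#–B–D# = G#m and B–D#–F#–A = B7 are diatonic. F#–A–C–E is not: scale degree 2 in E major carries F#m (ii). In E minor the chord on that degree is F#m7b5, so here it functions as iiø7, borrowed from the parallel minor. But B–D–F# is foreign: the diatonic V on degree 5 is B, whereas Bm comes from E minor. It is labeled v. A–C–E–G is not: scale degree 4 in E major carries A (IV). In E minor the chord on that degree is Am7, so here it functions as iv7, borrowed from the parallel minor.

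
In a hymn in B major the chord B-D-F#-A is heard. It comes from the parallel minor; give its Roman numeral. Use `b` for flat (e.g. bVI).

i7

B is scale degree 1 in B major. Diatonically B major has B (I) on that degree; B–D–F#–A is instead the minor-seventh chord native to B minor, so it takes the label i7.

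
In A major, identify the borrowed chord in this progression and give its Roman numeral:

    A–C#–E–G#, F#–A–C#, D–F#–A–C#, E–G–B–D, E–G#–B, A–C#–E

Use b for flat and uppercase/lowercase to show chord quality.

v7

In A major the diatonic chords are A, Bm, C#m, D, E, F#m, G#dim. Of the given chords, A–C#–E–G# = Amaj7, F#–A–C# = F#m, D–F#–A–C# = Dmaj7, E–G#–B = E and A–C#–E = A are diatonic. E–G–B–D is not: scale degree 5 in A major carries E (V). In A minor the chord on that degree is Em7, so here it functions as v7, borrowed from the parallel minor.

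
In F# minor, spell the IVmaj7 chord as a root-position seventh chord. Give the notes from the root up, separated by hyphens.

IVmaj7 is built on scale degree 4, which is B in both F# minor and its parallel. In F# major the chord on B is B–D#–F#–A#.

B-D#-F#-A#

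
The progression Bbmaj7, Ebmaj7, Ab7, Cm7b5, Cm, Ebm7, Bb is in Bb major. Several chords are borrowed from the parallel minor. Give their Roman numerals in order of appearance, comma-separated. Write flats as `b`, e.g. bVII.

bVII7, iiø7, iv7

The diatonic triads in Bb major are Bb, Cm, Dm, Eb, F, Gm, Adim. Of the given chords, Bbmaj7, Ebmaj7, Cm and Bb are diatonic. But Ab7 (Ab–C–Eb–Gb) is foreign: the diatonic vii° on degree 7 is Adim, whereas Ab7 comes from Bb minor. It is labeled bVII7. Cm7b5 (C–Eb–Gb–Bb) doesn't fit — on degree 2 Bb major would have Cm (ii). Cm7b5 is the degree-2 chord of Bb minor, so it is the borrowed iiø7. But Ebm7 (Eb–Gb–Bb–Db) is foreign: the diatonic IV on degree 4 is Eb, whereas Ebm7 comes from Bb minor. It is labeled iv7.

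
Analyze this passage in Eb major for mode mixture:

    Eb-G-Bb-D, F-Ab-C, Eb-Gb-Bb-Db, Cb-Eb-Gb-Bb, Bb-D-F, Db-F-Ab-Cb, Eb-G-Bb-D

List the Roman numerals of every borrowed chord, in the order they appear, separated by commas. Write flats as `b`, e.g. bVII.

i7, bVImaj7, bVII7

In Eb major the diatonic chords are Eb, Fm, Gm, Ab, Bb, Cm, Ddim. Eb–G–Bb–D = Ebmaj7, F–Ab–C = Fm and Bb–D–F = Bb all belong to that set. Eb–Gb–Bb–Db is not: scale degree 1 in Eb major carries Eb (I). In Eb minor the chord on that degree is Ebm7, so here it functions as i7, borrowed from the parallel minor. Cb–Eb–Gb–Bb doesn't fit — on degree 6 Eb major would have Cm (vi). Cbmaj7 is the degree-6 chord of Eb minor, so it is the borrowed bVImaj7. Db–F–Ab–Cb doesn't fit — on degree 7 Eb major would have Ddim (vii°). Db7 is the degree-7 chord of Eb minor, so it is the borrowed bVII7.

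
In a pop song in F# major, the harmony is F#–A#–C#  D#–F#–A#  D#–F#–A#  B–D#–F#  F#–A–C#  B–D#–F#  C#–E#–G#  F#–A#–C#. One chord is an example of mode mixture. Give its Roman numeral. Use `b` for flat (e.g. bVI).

F# major has the diatonic set F#, G#m, A#m, B, C#, D#m, E#dim. F#–A#–C# = F#, D#–F#–A# = D#m, B–D#–F# = B and C#–E#–G# = C# all belong to that set. But F#–A–C# is foreign: the diatonic I on degree 1 is F#, whereas F#m comes from F# minor. It is labeled i.

i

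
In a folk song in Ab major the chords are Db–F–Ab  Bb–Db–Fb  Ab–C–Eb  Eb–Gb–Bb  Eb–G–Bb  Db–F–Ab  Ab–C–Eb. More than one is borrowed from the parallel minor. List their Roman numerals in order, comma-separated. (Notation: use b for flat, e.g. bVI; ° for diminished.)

The diatonic triads in Ab major are Ab, Bbm, Cm, Db, Eb, Fm, Gdim. Db–F–Ab = Db, Ab–C–Eb = Ab and Eb–G–Bb = Eb are all diatonic. Bb–Db–Fb is not: scale degree 2 in Ab major carries Bbm (ii). In Ab minor the chord on that degree is Bbdim, so here it functions as ii°, borrowed from the parallel minor. Eb–Gb–Bb doesn't fit — on degree 5 Ab major would have Eb (V). Ebm is the degree-5 chord of Ab minor, so it is the borrowed v.

ii°, v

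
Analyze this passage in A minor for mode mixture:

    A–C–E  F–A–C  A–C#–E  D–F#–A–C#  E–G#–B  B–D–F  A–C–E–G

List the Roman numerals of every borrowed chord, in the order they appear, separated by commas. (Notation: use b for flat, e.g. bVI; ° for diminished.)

The diatonic triads in A minor (with V from harmonic minor) are Am, Bdim, C, Dm, E, F, G. A–C–E = Am, F–A–C = F, E–G#–B = E, B–D–F = Bdim and A–C–E–G = Am7 are all diatonic. A–C#–E is not: scale degree 1 in A minor carries Am (i). In A major the chord on that degree is A, so here it functions as I, borrowed from the parallel major. D–F#–A–C# doesn't fit — on degree 4 A minor would have Dm (iv). Dmaj7 is the degree-4 chord of A major, so it is the borrowed IVmaj7.

I, IVmaj7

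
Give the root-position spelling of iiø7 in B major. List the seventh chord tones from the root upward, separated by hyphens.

C#-E-G-B

iiø7 is built on scale degree 2, which is C# in both B major and its parallel. Building the half-diminished-seventh chord from the parallel minor on C#: C#–E–G–B.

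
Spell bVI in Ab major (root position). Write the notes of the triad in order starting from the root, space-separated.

The root of bVI is the lowered 6th degree: F becomes Fb. Stacking thirds in Ab minor on Fb gives Fb–Ab–Cb.

Fb Ab Cb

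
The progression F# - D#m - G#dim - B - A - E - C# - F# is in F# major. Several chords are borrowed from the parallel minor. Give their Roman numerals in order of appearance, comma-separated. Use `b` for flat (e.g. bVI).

F# major has the diatonic set F#, G#m, A#m, B, C#, D#m, E#dim. F#, D#m, B and C# are all diatonic. G#dim (G#–B–D) doesn't fit — on degree 2 F# major would have G#m (ii). G#dim is the degree-2 chord of F# minor, so it is the borrowed ii°. A (A–C#–E) doesn't fit — on degree 3 F# major would have A#m (iii). A is the degree-3 chord of F# minor, so it is the borrowed bIII. But E (E–G#–B) is foreign: the diatonic vii° on degree 7 is E#dim, whereas E comes from F# minor. It is labeled bVII.

ii°, bIII, bVII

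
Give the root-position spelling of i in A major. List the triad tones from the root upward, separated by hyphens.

i is built on scale degree 1, which is A in both A major and its parallel. Building the minor chord from the parallel minor on A: A–C–E.

A-C-E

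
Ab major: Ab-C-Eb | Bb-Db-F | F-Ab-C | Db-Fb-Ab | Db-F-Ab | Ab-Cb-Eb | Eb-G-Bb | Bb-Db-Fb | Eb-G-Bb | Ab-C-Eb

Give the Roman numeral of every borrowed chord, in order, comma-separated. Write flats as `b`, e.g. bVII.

iv, i, ii°

In Ab major the diatonic chords are Ab, Bbm, Cm, Db, Eb, Fm, Gdim. Ab–C–Eb = Ab, Bb–Db–F = Bbm, F–Ab–C = Fm, Db–F–Ab = Db and Eb–G–Bb = Eb are all diatonic. Db–Fb–Ab doesn't fit — on degree 4 Ab major would have Db (IV). Dbm is the degree-4 chord of Ab minor, so it is the borrowed iv. Ab–Cb–Eb doesn't fit — on degree 1 Ab major would have Ab (I). Abm is the degree-1 chord of Ab minor, so it is the borrowed i. But Bb–Db–Fb is foreign: the diatonic ii on degree 2 is Bbm, whereas Bbdim comes from Ab minor. It is labeled ii°.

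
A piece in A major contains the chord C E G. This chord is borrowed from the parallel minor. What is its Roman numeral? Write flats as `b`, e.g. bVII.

bIII

In A major scale degree 3 is C#; C is its lowered form, from A minor. Diatonically A major has C#m (iii) on that degree; C–E–G is instead the major chord native to A minor, so it takes the label bIII.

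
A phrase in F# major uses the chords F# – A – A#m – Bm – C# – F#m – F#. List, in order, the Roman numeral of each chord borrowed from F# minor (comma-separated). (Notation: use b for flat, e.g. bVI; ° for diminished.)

bIII, iv, i

In F# major the diatonic chords are F#, G#m, A#m, B, C#, D#m, E#dim. Of the given chords, F#, A#m and C# are diatonic. But A (A–C#–E) is foreign: the diatonic iii on degree 3 is A#m, whereas A comes from F# minor. It is labeled bIII. Bm (B–D–F#) doesn't fit — on degree 4 F# major would have B (IV). Bm is the degree-4 chord of F# minor, so it is the borrowed iv. F#m (F#–A–C#) is not: scale degree 1 in F# major carries F# (I). In F# minor the chord on that degree is F#m, so here it functions as i, borrowed from the parallel minor.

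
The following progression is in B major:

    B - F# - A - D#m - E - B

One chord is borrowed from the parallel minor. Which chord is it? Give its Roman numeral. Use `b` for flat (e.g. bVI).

bVII

The diatonic triads in B major are B, C#m, D#m, E, F#, G#m, A#dim. Of the given chords, B, F#, D#m and E are diatonic. A (A–C#–E) is not: scale degree 7 in B major carries A#dim (vii°). In B minor the chord on that degree is A, so here it functions as bVII, borrowed from the parallel minor.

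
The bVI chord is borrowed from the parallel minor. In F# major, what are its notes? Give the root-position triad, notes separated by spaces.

The root of bVI is the lowered 6th degree: D# becomes D. Stacking thirds in F# minor on D gives D–F#–A.

D F# A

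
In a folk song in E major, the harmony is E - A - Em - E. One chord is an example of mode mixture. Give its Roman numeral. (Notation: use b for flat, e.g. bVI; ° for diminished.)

E major has the diatonic set E, F#m, G#m, A, B, C#m, D#dim. Of the given chords, E and A are diatonic. Em (E–G–B) doesn't fit — on degree 1 E major would have E (I). Em is the degree-1 chord of E minor, so it is the borrowed i.

i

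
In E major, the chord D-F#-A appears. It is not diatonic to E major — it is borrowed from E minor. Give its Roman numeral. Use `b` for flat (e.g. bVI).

bVII

In E major scale degree 7 is D#; D is its lowered form, from E minor. Diatonically E major has D#dim (vii°) on that degree; D–F#–A is instead the major chord native to E minor, so it takes the label bVII.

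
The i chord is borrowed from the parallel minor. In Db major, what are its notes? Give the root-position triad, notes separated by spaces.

Db Fb Ab

The root, Db, is scale degree 1 — the same note in Db major and Db minor; only the chord quality changes. Building the minor chord from the parallel minor on Db: Db–Fb–Ab.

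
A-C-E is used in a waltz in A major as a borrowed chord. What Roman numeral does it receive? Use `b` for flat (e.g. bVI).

A is scale degree 1 in A major. Diatonically A major has A (I) on that degree; A–C–E is instead the minor chord native to A minor, so it takes the label i.

i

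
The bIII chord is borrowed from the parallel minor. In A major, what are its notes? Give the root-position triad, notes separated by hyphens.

C-E-G

bIII is built on the lowered scale degree 3. In A major degree 3 is C#; lowered it becomes C. In A minor the chord on C is C–E–G.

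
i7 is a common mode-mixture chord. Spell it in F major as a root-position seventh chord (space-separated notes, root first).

The root, F, is scale degree 1 — the same note in F major and F minor; only the chord quality changes. In F minor the chord on F is F–Ab–C–Eb.

F Ab C Eb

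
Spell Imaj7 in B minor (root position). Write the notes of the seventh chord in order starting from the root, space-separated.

B D# F# A#

The root, B, is scale degree 1 — the same note in B minor and B major; only the chord quality changes. Stacking thirds in B major on B gives B–D#–F#–A#.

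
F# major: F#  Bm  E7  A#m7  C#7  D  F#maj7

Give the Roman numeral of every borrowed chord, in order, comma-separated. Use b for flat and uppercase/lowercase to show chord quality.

iv, bVII7, bVI

F# major has the diatonic set F#, G#m, A#m, B, C#, D#m, E#dim. F#, A#m7, C#7 and F#maj7 all belong to that set. Bm (B–D–F#) is not: scale degree 4 in F# major carries B (IV). In F# minor the chord on that degree is Bm, so here it functions as iv, borrowed from the parallel minor. But E7 (E–G#–B–D) is foreign: the diatonic vii° on degree 7 is E#dim, whereas E7 comes from F# minor. It is labeled bVII7. D (D–F#–A) is not: scale degree 6 in F# major carries D#m (vi). In F# minor the chord on that degree is D, so here it functions as bVI, borrowed from the parallel minor.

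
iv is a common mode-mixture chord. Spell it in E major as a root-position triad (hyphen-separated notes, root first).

A-C-E

The root, A, is scale degree 4 — the same note in E major and E minor; only the chord quality changes. Building the minor chord from the parallel minor on A: A–C–E.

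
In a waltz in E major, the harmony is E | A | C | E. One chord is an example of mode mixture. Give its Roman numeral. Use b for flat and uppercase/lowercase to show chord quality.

bVI

E major has the diatonic set E, F#m, G#m, A, B, C#m, D#dim. Of the given chords, E and A are diatonic. C (C–E–G) is not: scale degree 6 in E major carries C#m (vi). In E minor the chord on that degree is C, so here it functions as bVI, borrowed from the parallel minor.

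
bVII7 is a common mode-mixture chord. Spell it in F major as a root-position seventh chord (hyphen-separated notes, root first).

Eb-G-Bb-Db

bVII7 is built on the lowered scale degree 7. In F major degree 7 is E; lowered it becomes Eb. In F minor the chord on Eb is Eb–G–Bb–Db.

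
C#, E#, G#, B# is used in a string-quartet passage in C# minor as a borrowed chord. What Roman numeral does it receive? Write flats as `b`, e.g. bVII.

C# is scale degree 1 in C# minor. Diatonically C# minor has C#m (i) on that degree; C#–E#–G#–B# is instead the major-seventh chord native to C# major, so it takes the label Imaj7.

Imaj7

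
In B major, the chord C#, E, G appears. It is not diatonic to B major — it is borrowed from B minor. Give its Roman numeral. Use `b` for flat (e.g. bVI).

The root C# is the diatonic 2nd degree of B major; the borrowing shows in the chord quality. Diatonically B major has C#m (ii) on that degree; C#–E–G is instead the diminished chord native to B minor, so it takes the label ii°.

ii°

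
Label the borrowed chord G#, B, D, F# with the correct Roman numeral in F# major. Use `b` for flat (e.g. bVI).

G# is scale degree 2 in F# major. The diatonic chord on degree 2 would be G#m (ii), but G#–B–D–F# is the half-diminished-seventh chord from F# minor. As a borrowed chord it is labeled iiø7.

iiø7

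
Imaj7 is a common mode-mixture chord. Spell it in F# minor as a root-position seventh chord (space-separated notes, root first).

F# A# C# E#

The root, F#, is scale degree 1 — the same note in F# minor and F# major; only the chord quality changes. In F# major the chord on F# is F#–A#–C#–E#.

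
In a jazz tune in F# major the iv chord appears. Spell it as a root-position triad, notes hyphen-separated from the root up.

B-D-F#

iv is built on scale degree 4, which is B in both F# major and its parallel. Building the minor chord from the parallel minor on B: B–D–F#.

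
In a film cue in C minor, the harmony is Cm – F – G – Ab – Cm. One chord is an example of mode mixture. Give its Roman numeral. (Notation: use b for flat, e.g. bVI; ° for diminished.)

IV

In C minor (with V from harmonic minor) the diatonic chords are Cm, Ddim, Eb, Fm, G, Ab, Bb. Cm, G and Ab all belong to that set. F (F–A–C) is not: scale degree 4 in C minor carries Fm (iv). In C major the chord on that degree is F, so here it functions as IV, borrowed from the parallel major.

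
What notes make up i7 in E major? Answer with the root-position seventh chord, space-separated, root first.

E G B D

i7 is built on scale degree 1, which is E in both E major and its parallel. Building the minor-seventh chord from the parallel minor on E: E–G–B–D.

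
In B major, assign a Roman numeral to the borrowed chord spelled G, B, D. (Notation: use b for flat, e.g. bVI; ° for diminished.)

G is the lowered form of scale degree 6 in B major (the diatonic degree 6 is G#). The diatonic chord on degree 6 would be G#m (vi), but G–B–D is the major chord from B minor. As a borrowed chord it is labeled bVI.

bVI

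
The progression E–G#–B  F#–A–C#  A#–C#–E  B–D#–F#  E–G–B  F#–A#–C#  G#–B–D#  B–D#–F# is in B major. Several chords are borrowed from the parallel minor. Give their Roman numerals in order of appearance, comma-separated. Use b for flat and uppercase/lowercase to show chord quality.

In B major the diatonic chords are B, C#m, D#m, E, F#, G#m, A#dim. E–G#–B = E, A#–C#–E = A#dim, B–D#–F# = B, F#–A#–C# = F# and G#–B–D# = G#m all belong to that set. F#–A–C# is not: scale degree 5 in B major carries F# (V). In B minor the chord on that degree is F#m, so here it functions as v, borrowed from the parallel minor. E–G–B doesn't fit — on degree 4 B major would have E (IV). Em is the degree-4 chord of B minor, so it is the borrowed iv.

v, iv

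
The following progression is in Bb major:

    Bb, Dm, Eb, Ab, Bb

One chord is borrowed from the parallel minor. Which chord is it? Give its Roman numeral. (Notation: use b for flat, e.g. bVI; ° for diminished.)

bVII

Bb major has the diatonic set Bb, Cm, Dm, Eb, F, Gm, Adim. Bb, Dm and Eb are all diatonic. Ab (Ab–C–Eb) doesn't fit — on degree 7 Bb major would have Adim (vii°). Ab is the degree-7 chord of Bb minor, so it is the borrowed bVII.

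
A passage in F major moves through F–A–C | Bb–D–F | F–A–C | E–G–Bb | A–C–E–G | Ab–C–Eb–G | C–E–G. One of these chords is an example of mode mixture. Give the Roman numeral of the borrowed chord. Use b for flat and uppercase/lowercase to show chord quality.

In F major the diatonic chords are F, Gm, Am, Bb, C, Dm, Edim. F–A–C = F, Bb–D–F = Bb, E–G–Bb = Edim, A–C–E–G = Am7 and C–E–G = C all belong to that set. But Ab–C–Eb–G is foreign: the diatonic iii on degree 3 is Am, whereas Abmaj7 comes from F minor. It is labeled bIIImaj7.

bIIImaj7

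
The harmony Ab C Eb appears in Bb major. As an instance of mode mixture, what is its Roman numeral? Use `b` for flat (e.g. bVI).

In Bb major scale degree 7 is A; Ab is its lowered form, from Bb minor. Ab–C–Eb is a major chord — the form found in Bb minor, not the diatonic vii° (Adim). Borrowed into Bb major it is written bVII.

bVII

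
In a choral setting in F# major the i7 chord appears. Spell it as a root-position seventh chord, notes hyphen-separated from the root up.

The root, F#, is scale degree 1 — the same note in F# major and F# minor; only the chord quality changes. Stacking thirds in F# minor on F# gives F#–A–C#–E.

F#-A-C#-E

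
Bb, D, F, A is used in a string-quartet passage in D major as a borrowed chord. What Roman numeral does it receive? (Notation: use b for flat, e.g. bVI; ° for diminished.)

bVImaj7

The root Bb is the lowered 6th scale degree — diatonically D major has B there. Diatonically D major has Bm (vi) on that degree; Bb–D–F–A is instead the major-seventh chord native to D minor, so it takes the label bVImaj7.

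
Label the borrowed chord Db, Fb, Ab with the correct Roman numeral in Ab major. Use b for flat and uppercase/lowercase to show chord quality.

The root Db is the diatonic 4th degree of Ab major; the borrowing shows in the chord quality. Db–Fb–Ab is a minor chord — the form found in Ab minor, not the diatonic IV (Db). Borrowed into Ab major it is written iv.

iv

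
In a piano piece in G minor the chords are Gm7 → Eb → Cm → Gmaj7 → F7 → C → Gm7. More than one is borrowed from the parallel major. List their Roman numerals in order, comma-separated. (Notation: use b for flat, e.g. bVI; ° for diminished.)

In G minor (with V from harmonic minor) the diatonic chords are Gm, Adim, Bb, Cm, D, Eb, F. Of the given chords, Gm7, Eb, Cm and F7 are diatonic. Gmaj7 (G–B–D–F#) doesn't fit — on degree 1 G minor would have Gm (i). Gmaj7 is the degree-1 chord of G major, so it is the borrowed Imaj7. But C (C–E–G) is foreign: the diatonic iv on degree 4 is Cm, whereas C comes from G major. It is labeled IV.

Imaj7, IV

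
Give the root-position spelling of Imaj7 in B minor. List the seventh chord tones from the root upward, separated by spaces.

The root, B, is scale degree 1 — the same note in B minor and B major; only the chord quality changes. In B major the chord on B is B–D#–F#–A#.

B D# F# A#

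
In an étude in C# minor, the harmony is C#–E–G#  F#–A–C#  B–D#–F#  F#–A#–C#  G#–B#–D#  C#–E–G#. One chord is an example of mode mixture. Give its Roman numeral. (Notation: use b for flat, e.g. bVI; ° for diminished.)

The diatonic triads in C# minor (with V from harmonic minor) are C#m, D#dim, E, F#m, G#, A, B. Of the given chords, C#–E–G# = C#m, F#–A–C# = F#m, B–D#–F# = B and G#–B#–D# = G# are diatonic. F#–A#–C# doesn't fit — on degree 4 C# minor would have F#m (iv). F# is the degree-4 chord of C# major, so it is the borrowed IV.

IV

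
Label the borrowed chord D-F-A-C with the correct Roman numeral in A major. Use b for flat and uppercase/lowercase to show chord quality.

iv7

D is scale degree 4 in A major. The diatonic chord on degree 4 would be D (IV), but D–F–A–C is the minor-seventh chord from A minor. As a borrowed chord it is labeled iv7.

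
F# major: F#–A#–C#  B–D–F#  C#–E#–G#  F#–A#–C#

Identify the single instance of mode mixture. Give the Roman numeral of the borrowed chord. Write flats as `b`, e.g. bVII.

F# major has the diatonic set F#, G#m, A#m, B, C#, D#m, E#dim. Of the given chords, F#–A#–C# = F# and C#–E#–G# = C# are diatonic. B–D–F# doesn't fit — on degree 4 F# major would have B (IV). Bm is the degree-4 chord of F# minor, so it is the borrowed iv.

iv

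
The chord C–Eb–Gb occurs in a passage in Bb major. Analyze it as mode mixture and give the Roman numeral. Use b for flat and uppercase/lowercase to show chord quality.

C is scale degree 2 in Bb major. The diatonic chord on degree 2 would be Cm (ii), but C–Eb–Gb is the diminished chord from Bb minor. As a borrowed chord it is labeled ii°.

ii°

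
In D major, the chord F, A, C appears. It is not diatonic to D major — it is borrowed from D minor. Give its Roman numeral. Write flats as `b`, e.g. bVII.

bIII

In D major scale degree 3 is F#; F is its lowered form, from D minor. F–A–C is a major chord — the form found in D minor, not the diatonic iii (F#m). Borrowed into D major it is written bIII.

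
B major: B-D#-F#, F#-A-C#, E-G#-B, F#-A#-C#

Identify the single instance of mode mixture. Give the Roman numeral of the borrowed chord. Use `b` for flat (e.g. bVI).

v

B major has the diatonic set B, C#m, D#m, E, F#, G#m, A#dim. Of the given chords, B–D#–F# = B, E–G#–B = E and F#–A#–C# = F# are diatonic. F#–A–C# is not: scale degree 5 in B major carries F# (V). In B minor the chord on that degree is F#m, so here it functions as v, borrowed from the parallel minor.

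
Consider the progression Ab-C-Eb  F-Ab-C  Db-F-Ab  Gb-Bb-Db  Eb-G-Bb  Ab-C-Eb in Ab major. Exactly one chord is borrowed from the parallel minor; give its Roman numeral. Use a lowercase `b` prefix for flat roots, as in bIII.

In Ab major the diatonic chords are Ab, Bbm, Cm, Db, Eb, Fm, Gdim. Of the given chords, Ab–C–Eb = Ab, F–Ab–C = Fm, Db–F–Ab = Db and Eb–G–Bb = Eb are diatonic. But Gb–Bb–Db is foreign: the diatonic vii° on degree 7 is Gdim, whereas Gb comes from Ab minor. It is labeled bVII.

bVII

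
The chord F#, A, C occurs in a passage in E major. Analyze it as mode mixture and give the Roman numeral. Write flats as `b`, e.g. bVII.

ii°

F# is scale degree 2 in E major. F#–A–C is a diminished chord — the form found in E minor, not the diatonic ii (F#m). Borrowed into E major it is written ii°.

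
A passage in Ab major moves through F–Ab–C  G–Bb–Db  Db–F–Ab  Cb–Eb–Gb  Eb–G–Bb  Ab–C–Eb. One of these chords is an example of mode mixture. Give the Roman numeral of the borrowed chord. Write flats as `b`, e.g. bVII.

bIII

In Ab major the diatonic chords are Ab, Bbm, Cm, Db, Eb, Fm, Gdim. Of the given chords, F–Ab–C = Fm, G–Bb–Db = Gdim, Db–F–Ab = Db, Eb–G–Bb = Eb and Ab–C–Eb = Ab are diatonic. Cb–Eb–Gb is not: scale degree 3 in Ab major carries Cm (iii). In Ab minor the chord on that degree is Cb, so here it functions as bIII, borrowed from the parallel minor.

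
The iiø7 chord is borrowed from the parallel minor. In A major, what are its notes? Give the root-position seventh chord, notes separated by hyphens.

B-D-F-A

The root, B, is scale degree 2 — the same note in A major and A minor; only the chord quality changes. In A minor the chord on B is B–D–F–A.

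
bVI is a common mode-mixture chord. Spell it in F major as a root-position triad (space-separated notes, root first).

Scale degree 6 in F major is D. bVI uses the lowered form, Db, taken from F minor. Building the major chord from the parallel minor on Db: Db–F–Ab.

Db F Ab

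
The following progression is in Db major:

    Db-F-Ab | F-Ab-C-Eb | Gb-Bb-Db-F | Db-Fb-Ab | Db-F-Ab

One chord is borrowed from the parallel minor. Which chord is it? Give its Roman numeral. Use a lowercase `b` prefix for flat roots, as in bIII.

i

In Db major the diatonic chords are Db, Ebm, Fm, Gb, Ab, Bbm, Cdim. Db–F–Ab = Db, F–Ab–C–Eb = Fm7 and Gb–Bb–Db–F = Gbmaj7 are all diatonic. Db–Fb–Ab is not: scale degree 1 in Db major carries Db (I). In Db minor the chord on that degree is Dbm, so here it functions as i, borrowed from the parallel minor.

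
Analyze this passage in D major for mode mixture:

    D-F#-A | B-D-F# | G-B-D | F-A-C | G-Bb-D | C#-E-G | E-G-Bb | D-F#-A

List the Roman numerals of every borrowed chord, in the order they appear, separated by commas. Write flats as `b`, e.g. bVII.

The diatonic triads in D major are D, Em, F#m, G, A, Bm, C#dim. D–F#–A = D, B–D–F# = Bm, G–B–D = G and C#–E–G = C#dim all belong to that set. F–A–C is not: scale degree 3 in D major carries F#m (iii). In D minor the chord on that degree is F, so here it functions as bIII, borrowed from the parallel minor. But G–Bb–D is foreign: the diatonic IV on degree 4 is G, whereas Gm comes from D minor. It is labeled iv. E–G–Bb is not: scale degree 2 in D major carries Em (ii). In D minor the chord on that degree is Edim, so here it functions as ii°, borrowed from the parallel minor.

bIII, iv, ii°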